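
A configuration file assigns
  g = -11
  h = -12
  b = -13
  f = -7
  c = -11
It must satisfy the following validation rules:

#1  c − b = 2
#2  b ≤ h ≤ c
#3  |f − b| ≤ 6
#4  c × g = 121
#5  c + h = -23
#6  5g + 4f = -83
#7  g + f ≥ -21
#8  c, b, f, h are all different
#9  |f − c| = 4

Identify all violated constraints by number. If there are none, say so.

The assignment satisfies every constraint.

#1 c − b = -11 − (-13) = 2 — OK.
#2 values -13 ≤ -12 ≤ -11 — OK.
#3 |-7 − (-13)| = 6; 6 ≤ 6 — OK.
#4 c × g = -11 × (-11) = 121 — OK.
#5 c + h = -11 + (-12) = -23 — OK.
#6 5g + 4f = 5(-11) + 4(-7) = -83 — OK.
#7 g + f = -11 + (-7) = -18; -18 ≥ -21 — OK.
#8 values -11, -13, -7, -12 are pairwise distinct — OK.
#9 |-7 − (-11)| = 4 — OK.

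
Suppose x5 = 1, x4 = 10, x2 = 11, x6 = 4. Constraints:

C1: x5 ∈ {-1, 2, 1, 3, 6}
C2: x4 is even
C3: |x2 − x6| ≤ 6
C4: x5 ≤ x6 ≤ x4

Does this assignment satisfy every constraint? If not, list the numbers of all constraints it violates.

C1: x5 = 1 is in {-1, 2, 1, 3, 6} — holds.
C2: x4 = 10 is even — holds.
C3: |11 − 4| = 7; 7 > 6, exceeds bound 6 — fails.
C4: values 1 ≤ 4 ≤ 10 — holds.

No — constraint 3 is not satisfied.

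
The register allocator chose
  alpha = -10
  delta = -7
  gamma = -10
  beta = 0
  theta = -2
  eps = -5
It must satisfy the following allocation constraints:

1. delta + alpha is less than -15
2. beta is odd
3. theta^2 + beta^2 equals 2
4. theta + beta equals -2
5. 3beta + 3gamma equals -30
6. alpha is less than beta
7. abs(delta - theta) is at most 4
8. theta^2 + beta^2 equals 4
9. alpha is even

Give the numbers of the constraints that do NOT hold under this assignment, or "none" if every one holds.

1. delta + alpha = -7 + (-10) = -17; -17 < -15  ✔
2. beta = 0 is even  ✘
3. theta^2 + beta^2 = (-2)^2 + 0^2 = 4 + 0 = 4, not 2  ✘
4. theta + beta = -2 + 0 = -2  ✔
5. 3beta + 3gamma = 3(0) + 3(-10) = -30  ✔
6. alpha = -10, beta = 0; -10 < 0  ✔
7. abs(-7 - (-2)) = 5; 5 > 4, exceeds bound 4  ✘
8. theta^2 + beta^2 = (-2)^2 + 0^2 = 4 + 0 = 4  ✔
9. alpha = -10 is even  ✔

No — constraints 2, 3, and 7 are not satisfied.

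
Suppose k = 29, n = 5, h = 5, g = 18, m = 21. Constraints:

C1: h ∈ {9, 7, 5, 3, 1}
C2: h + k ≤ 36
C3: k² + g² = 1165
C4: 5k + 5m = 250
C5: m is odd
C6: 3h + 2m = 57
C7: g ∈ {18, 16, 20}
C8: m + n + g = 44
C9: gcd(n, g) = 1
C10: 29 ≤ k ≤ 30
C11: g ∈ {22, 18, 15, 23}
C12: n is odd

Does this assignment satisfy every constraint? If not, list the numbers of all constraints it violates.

All constraints are satisfied.

C1: h = 5 is in {9, 7, 5, 3, 1}  holds
C2: h + k = 5 + 29 = 34; 34 ≤ 36  holds
C3: k² + g² = 29² + 18² = 841 + 324 = 1165  holds
C4: 5k + 5m = 5(29) + 5(21) = 250  holds
C5: m = 21 is odd  holds
C6: 3h + 2m = 3(5) + 2(21) = 57  holds
C7: g = 18 is in {18, 16, 20}  holds
C8: m + n + g = 21 + 5 + 18 = 44  holds
C9: gcd(5, 18) = 1  holds
C10: k = 29 lies in [29, 30]  holds
C11: g = 18 is in {22, 18, 15, 23}  holds
C12: n = 5 is odd  holds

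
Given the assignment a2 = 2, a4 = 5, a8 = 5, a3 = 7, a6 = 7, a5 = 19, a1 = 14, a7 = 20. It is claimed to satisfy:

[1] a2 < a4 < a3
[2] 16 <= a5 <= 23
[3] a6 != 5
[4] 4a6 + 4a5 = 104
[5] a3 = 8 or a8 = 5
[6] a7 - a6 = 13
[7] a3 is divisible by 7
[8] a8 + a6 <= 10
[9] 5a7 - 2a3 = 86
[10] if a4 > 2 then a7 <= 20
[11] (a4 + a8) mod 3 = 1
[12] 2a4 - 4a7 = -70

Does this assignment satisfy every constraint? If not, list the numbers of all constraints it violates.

Constraint 8 is violated.

[1] values 2 < 5 < 7 — holds.
[2] a5 = 19 lies in [16, 23] — holds.
[3] a6 = 7, and 7 ≠ 5 — holds.
[4] 4a6 + 4a5 = 4(7) + 4(19) = 104 — holds.
[5] a3 = 7 ≠ 8, but a8 = 5 = 5 (second disjunct) — holds.
[6] a7 - a6 = 20 - 7 = 13 — holds.
[7] 7 / 7 = 1, so 7 divides 7 — holds.
[8] a8 + a6 = 5 + 7 = 12; 12 > 10, bound 10 not met — does not hold.
[9] 5a7 - 2a3 = 5(20) - 2(7) = 86 — holds.
[10] a4 = 5 > 2, so we need a7 ≤ 20; a7 = 20 ≤ 20 — holds.
[11] a4 + a8 = 10; 10 mod 3 = 1 — holds.
[12] 2a4 - 4a7 = 2(5) - 4(20) = -70 — holds.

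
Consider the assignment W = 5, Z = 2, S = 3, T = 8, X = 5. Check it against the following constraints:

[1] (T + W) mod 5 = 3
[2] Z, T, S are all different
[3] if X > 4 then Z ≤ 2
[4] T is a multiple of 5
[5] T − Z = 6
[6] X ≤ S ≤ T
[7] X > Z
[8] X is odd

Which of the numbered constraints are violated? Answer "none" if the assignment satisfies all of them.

[1] T + W = 13; 13 mod 5 = 3 — satisfied.
[2] values 2, 8, 3 are pairwise distinct — satisfied.
[3] X = 5 > 4, so we need Z ≤ 2; Z = 2 ≤ 2 — satisfied.
[4] 8 = 5×1 + 3, so 5 does not divide 8 — violated.
[5] T − Z = 8 − 2 = 6 — satisfied.
[6] values 5, 3, 8; X = 5 is not ≤ S = 3 — violated.
[7] X = 5, Z = 2; 5 > 2 — satisfied.
[8] X = 5 is odd — satisfied.

Constraints 4, 6 are violated.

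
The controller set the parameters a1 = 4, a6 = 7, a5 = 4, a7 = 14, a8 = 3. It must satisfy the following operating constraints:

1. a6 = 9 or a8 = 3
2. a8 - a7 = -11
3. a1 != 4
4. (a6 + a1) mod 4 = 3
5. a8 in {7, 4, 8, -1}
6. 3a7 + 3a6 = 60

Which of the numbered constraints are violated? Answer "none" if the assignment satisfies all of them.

Constraints 3, 5, 6 do not hold.

1. a6 = 7 ≠ 9, but a8 = 3 = 3 (second disjunct) — OK.
2. a8 - a7 = 3 - 14 = -11 — OK.
3. a1 = 4, but 4 is required to differ — violated.
4. a6 + a1 = 11; 11 mod 4 = 3 — OK.
5. a8 = 3 is not in {7, 4, 8, -1} — violated.
6. 3a7 + 3a6 = 3(14) + 3(7) = 63, not 60 — violated.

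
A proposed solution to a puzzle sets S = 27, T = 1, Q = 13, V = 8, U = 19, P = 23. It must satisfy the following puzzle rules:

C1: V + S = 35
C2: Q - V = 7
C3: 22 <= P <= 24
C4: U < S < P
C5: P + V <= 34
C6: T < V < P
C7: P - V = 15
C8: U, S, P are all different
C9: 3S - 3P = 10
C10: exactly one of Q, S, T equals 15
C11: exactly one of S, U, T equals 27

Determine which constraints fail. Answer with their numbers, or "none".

Constraints 2, 4, 9, 10 are violated.

C1: V + S = 8 + 27 = 35  ✔
C2: Q - V = 13 - 8 = 5, not 7  ✘
C3: P = 23 lies in [22, 24]  ✔
C4: values 19, 27, 23; S = 27 is not < P = 23  ✘
C5: P + V = 23 + 8 = 31; 31 ≤ 34  ✔
C6: values 1 < 8 < 23  ✔
C7: P - V = 23 - 8 = 15  ✔
C8: values 19, 27, 23 are pairwise distinct  ✔
C9: 3S - 3P = 3(27) - 3(23) = 12, not 10  ✘
C10: Q=13, S=27, T=1; 0 of them equal 15, not exactly one  ✘
C11: S=27, U=19, T=1; 1 of them equals 27  ✔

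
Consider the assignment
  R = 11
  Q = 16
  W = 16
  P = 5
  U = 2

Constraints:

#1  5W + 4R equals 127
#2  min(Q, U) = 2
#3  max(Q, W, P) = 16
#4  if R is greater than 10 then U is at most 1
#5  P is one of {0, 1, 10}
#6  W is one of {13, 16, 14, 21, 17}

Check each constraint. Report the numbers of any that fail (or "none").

#1 5W + 4R = 5(16) + 4(11) = 124, not 127  no
#2 min(16, 2) = 2  yes
#3 max(16, 16, 5) = 16  yes
#4 R = 11 > 10, so we need U ≤ 1; but U = 2 > 1  no
#5 P = 5 is not in {0, 1, 10}  no
#6 W = 16 is in {13, 16, 14, 21, 17}  yes

Constraints 1, 4, and 5 do not hold.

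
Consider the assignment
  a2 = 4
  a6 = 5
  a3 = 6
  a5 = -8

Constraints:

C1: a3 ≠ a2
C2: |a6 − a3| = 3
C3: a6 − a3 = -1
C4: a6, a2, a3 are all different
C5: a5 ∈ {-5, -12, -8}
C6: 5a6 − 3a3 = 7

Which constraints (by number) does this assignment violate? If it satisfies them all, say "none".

C1: a3 = 6, a2 = 4; distinct  true
C2: |5 − 6| = 1, not 3  false
C3: a6 − a3 = 5 − 6 = -1  true
C4: values 5, 4, 6 are pairwise distinct  true
C5: a5 = -8 is in {-5, -12, -8}  true
C6: 5a6 − 3a3 = 5(5) − 3(6) = 7  true

No — constraint 2 is not satisfied.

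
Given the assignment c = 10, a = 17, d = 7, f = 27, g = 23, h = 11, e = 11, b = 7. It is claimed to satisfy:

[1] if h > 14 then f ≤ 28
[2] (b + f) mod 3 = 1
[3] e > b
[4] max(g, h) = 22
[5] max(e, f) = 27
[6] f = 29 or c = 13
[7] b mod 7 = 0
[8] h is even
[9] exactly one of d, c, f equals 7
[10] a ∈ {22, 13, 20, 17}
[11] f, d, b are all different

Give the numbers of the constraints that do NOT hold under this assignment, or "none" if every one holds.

No — constraints 4, 6, 8, and 11 are not satisfied.

[1] h = 11, not > 14; antecedent false, conditional vacuously true — holds.
[2] b + f = 34; 34 mod 3 = 1 — holds.
[3] e = 11, b = 7; 11 > 7 — holds.
[4] max(23, 11) = 23, not 22 — fails.
[5] max(11, 27) = 27 — holds.
[6] f = 27 ≠ 29 and c = 10 ≠ 13; both disjuncts false — fails.
[7] 7 mod 7 = 0 — holds.
[8] h = 11 is odd — fails.
[9] d=7, c=10, f=27; 1 of them equals 7 — holds.
[10] a = 17 is in {22, 13, 20, 17} — holds.
[11] d = b = 7, not all different — fails.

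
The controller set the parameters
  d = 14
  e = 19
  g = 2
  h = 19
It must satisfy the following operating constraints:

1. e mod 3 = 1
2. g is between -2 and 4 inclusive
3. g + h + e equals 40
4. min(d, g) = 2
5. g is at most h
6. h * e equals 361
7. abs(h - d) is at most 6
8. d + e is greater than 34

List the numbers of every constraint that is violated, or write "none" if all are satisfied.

Violated: 8.

1. 19 mod 3 = 1  holds
2. g = 2 lies in [-2, 4]  holds
3. g + h + e = 2 + 19 + 19 = 40  holds
4. min(14, 2) = 2  holds
5. g = 2, h = 19; 2 ≤ 19  holds
6. h * e = 19 * 19 = 361  holds
7. abs(19 - 14) = 5; 5 ≤ 6  holds
8. d + e = 14 + 19 = 33; 33 ≤ 34, bound 34 not met  fails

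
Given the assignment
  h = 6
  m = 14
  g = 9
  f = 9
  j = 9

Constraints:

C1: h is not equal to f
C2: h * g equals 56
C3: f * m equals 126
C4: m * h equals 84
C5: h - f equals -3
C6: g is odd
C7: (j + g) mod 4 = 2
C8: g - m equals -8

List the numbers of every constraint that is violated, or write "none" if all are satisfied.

Constraints 2 and 8 are violated.

C1: h = 6, f = 9; distinct  ✓
C2: h * g = 6 * 9 = 54, not 56  ✗
C3: f * m = 9 * 14 = 126  ✓
C4: m * h = 14 * 6 = 84  ✓
C5: h - f = 6 - 9 = -3  ✓
C6: g = 9 is odd  ✓
C7: j + g = 18; 18 mod 4 = 2  ✓
C8: g - m = 9 - 14 = -5, not -8  ✗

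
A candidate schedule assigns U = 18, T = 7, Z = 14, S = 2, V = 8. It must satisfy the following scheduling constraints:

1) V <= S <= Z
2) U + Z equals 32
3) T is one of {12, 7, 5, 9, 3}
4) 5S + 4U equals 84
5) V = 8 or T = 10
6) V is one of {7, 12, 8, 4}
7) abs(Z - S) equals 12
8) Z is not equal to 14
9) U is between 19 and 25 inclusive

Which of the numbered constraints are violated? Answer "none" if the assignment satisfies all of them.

1) values 8, 2, 14; V = 8 is not <= S = 2  no
2) U + Z = 18 + 14 = 32  yes
3) T = 7 is in {12, 7, 5, 9, 3}  yes
4) 5S + 4U = 5(2) + 4(18) = 82, not 84  no
5) V = 8 = 8 (first disjunct)  yes
6) V = 8 is in {7, 12, 8, 4}  yes
7) abs(14 - 2) = 12  yes
8) Z = 14, but 14 is required to differ  no
9) U = 18 is outside [19, 25]  no

Constraints 1, 4, 8, and 9 do not hold.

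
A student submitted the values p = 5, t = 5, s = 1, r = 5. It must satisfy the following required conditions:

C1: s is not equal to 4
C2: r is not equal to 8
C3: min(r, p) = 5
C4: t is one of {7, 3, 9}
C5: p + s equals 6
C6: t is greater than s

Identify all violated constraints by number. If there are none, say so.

Constraint 4 is violated.

C1: s = 1, and 1 ≠ 4  holds
C2: r = 5, and 5 ≠ 8  holds
C3: min(5, 5) = 5  holds
C4: t = 5 is not in {7, 3, 9}  fails
C5: p + s = 5 + 1 = 6  holds
C6: t = 5, s = 1; 5 > 1  holds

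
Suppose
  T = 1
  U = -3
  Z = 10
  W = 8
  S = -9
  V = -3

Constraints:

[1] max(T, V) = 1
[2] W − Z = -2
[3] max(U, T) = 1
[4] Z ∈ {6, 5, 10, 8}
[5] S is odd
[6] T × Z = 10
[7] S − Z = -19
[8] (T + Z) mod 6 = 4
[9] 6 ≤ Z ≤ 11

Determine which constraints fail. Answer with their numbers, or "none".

[1] max(1, -3) = 1 — satisfied.
[2] W − Z = 8 − 10 = -2 — satisfied.
[3] max(-3, 1) = 1 — satisfied.
[4] Z = 10 is in {6, 5, 10, 8} — satisfied.
[5] S = -9 is odd — satisfied.
[6] T × Z = 1 × 10 = 10 — satisfied.
[7] S − Z = -9 − 10 = -19 — satisfied.
[8] T + Z = 11; 11 mod 6 = 5, not 4 — violated.
[9] Z = 10 lies in [6, 11] — satisfied.

Violated: 8.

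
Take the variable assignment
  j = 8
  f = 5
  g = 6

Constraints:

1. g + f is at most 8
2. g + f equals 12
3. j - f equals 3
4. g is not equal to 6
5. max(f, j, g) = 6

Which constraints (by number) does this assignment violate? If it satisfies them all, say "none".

Constraints 1, 2, 4, and 5 are violated.

1. g + f = 6 + 5 = 11; 11 > 8, bound 8 not met — does not hold.
2. g + f = 6 + 5 = 11, not 12 — does not hold.
3. j - f = 8 - 5 = 3 — holds.
4. g = 6, but 6 is required to differ — does not hold.
5. max(5, 8, 6) = 8, not 6 — does not hold.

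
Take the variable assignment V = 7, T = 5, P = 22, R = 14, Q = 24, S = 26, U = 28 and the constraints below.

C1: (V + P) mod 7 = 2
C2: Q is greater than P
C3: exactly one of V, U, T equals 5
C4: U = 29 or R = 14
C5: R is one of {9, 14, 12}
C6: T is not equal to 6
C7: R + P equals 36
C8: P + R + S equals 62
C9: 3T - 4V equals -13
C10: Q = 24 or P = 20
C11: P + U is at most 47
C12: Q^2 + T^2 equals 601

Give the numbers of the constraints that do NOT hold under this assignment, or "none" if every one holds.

No — constraints 1, 11 are not satisfied.

C1: V + P = 29; 29 mod 7 = 1, not 2 — fails.
C2: Q = 24, P = 22; 24 > 22 — holds.
C3: V=7, U=28, T=5; 1 of them equals 5 — holds.
C4: U = 28 ≠ 29, but R = 14 = 14 (second disjunct) — holds.
C5: R = 14 is in {9, 14, 12} — holds.
C6: T = 5, and 5 ≠ 6 — holds.
C7: R + P = 14 + 22 = 36 — holds.
C8: P + R + S = 22 + 14 + 26 = 62 — holds.
C9: 3T - 4V = 3(5) - 4(7) = -13 — holds.
C10: Q = 24 = 24 (first disjunct) — holds.
C11: P + U = 22 + 28 = 50; 50 > 47, bound 47 not met — fails.
C12: Q^2 + T^2 = 24^2 + 5^2 = 576 + 25 = 601 — holds.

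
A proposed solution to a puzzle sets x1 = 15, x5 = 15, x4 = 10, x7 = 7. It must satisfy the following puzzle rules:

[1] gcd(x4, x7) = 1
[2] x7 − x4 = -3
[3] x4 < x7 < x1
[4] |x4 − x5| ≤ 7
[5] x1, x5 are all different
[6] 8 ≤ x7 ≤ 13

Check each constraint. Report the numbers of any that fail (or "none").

[1] gcd(10, 7) = 1  true
[2] x7 − x4 = 7 − 10 = -3  true
[3] values 10, 7, 15; x4 = 10 is not < x7 = 7  false
[4] |10 − 15| = 5; 5 ≤ 7  true
[5] x1 = x5 = 15, not all different  false
[6] x7 = 7 is outside [8, 13]  false

Constraints 3, 5, and 6 are violated.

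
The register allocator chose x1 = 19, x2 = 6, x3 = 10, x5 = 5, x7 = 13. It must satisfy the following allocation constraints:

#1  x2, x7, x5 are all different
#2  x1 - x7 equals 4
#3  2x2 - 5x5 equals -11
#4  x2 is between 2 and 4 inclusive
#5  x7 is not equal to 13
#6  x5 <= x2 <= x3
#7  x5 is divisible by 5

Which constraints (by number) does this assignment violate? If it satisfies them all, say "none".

Constraints 2, 3, 4, and 5 do not hold.

#1 values 6, 13, 5 are pairwise distinct  yes
#2 x1 - x7 = 19 - 13 = 6, not 4  no
#3 2x2 - 5x5 = 2(6) - 5(5) = -13, not -11  no
#4 x2 = 6 is outside [2, 4]  no
#5 x7 = 13, but 13 is required to differ  no
#6 values 5 <= 6 <= 10  yes
#7 5 / 5 = 1, so 5 divides 5  yes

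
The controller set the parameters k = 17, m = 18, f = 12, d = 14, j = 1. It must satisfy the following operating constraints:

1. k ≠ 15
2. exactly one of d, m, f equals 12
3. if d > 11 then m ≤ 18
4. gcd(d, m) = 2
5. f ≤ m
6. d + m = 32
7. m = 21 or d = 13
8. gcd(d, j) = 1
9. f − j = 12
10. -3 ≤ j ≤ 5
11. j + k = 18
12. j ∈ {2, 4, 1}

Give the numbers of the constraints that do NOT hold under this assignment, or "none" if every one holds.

1. k = 17, and 17 ≠ 15  true
2. d=14, m=18, f=12; 1 of them equals 12  true
3. d = 14 > 11, so we need m ≤ 18; m = 18 ≤ 18  true
4. gcd(14, 18) = 2  true
5. f = 12, m = 18; 12 ≤ 18  true
6. d + m = 14 + 18 = 32  true
7. m = 18 ≠ 21 and d = 14 ≠ 13; both disjuncts false  false
8. gcd(14, 1) = 1  true
9. f − j = 12 − 1 = 11, not 12  false
10. j = 1 lies in [-3, 5]  true
11. j + k = 1 + 17 = 18  true
12. j = 1 is in {2, 4, 1}  true

Violated: 7 and 9.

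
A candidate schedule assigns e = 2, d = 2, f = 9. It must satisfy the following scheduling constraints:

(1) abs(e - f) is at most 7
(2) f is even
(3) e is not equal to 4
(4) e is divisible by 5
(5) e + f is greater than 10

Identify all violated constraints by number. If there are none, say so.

No — constraints 2 and 4 are not satisfied.

(1) abs(2 - 9) = 7; 7 ≤ 7 — satisfied.
(2) f = 9 is odd — violated.
(3) e = 2, and 2 ≠ 4 — satisfied.
(4) 2 = 5*0 + 2, so 5 does not divide 2 — violated.
(5) e + f = 2 + 9 = 11; 11 > 10 — satisfied.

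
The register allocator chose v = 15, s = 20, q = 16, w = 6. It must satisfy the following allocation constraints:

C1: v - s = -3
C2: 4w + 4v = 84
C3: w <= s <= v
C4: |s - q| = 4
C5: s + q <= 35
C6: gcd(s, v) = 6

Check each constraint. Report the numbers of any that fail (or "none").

Constraints 1, 3, 5, and 6 do not hold.

C1: v - s = 15 - 20 = -5, not -3 — does not hold.
C2: 4w + 4v = 4(6) + 4(15) = 84 — holds.
C3: values 6, 20, 15; s = 20 is not <= v = 15 — does not hold.
C4: |20 - 16| = 4 — holds.
C5: s + q = 20 + 16 = 36; 36 > 35, bound 35 not met — does not hold.
C6: gcd(20, 15) = 5, not 6 — does not hold.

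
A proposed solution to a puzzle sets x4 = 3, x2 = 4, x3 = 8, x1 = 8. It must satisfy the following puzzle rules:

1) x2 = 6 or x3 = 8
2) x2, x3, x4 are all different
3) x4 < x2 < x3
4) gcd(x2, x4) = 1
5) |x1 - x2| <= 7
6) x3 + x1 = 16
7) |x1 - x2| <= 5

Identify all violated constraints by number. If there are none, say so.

The assignment satisfies every constraint.

1) x2 = 4 ≠ 6, but x3 = 8 = 8 (second disjunct)  true
2) values 4, 8, 3 are pairwise distinct  true
3) values 3 < 4 < 8  true
4) gcd(4, 3) = 1  true
5) |8 - 4| = 4; 4 ≤ 7  true
6) x3 + x1 = 8 + 8 = 16  true
7) |8 - 4| = 4; 4 ≤ 5  true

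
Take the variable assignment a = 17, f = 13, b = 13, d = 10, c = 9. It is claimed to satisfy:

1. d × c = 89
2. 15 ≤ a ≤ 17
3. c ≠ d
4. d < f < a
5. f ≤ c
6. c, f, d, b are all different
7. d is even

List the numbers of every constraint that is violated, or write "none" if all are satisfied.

1. d × c = 10 × 9 = 90, not 89  fails
2. a = 17 lies in [15, 17]  holds
3. c = 9, d = 10; distinct  holds
4. values 10 < 13 < 17  holds
5. f = 13, c = 9; 13 > 9 (want ≤)  fails
6. f = b = 13, not all different  fails
7. d = 10 is even  holds

The assignment fails constraints 1, 5, 6.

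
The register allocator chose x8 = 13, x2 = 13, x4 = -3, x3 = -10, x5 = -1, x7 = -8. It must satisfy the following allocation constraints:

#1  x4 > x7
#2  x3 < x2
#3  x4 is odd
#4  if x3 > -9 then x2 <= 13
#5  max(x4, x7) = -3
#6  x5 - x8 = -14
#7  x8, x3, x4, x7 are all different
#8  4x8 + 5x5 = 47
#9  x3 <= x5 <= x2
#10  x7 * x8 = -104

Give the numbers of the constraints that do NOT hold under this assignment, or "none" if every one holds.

#1 x4 = -3, x7 = -8; -3 > -8  holds
#2 x3 = -10, x2 = 13; -10 < 13  holds
#3 x4 = -3 is odd  holds
#4 x3 = -10, not > -9; antecedent false, conditional vacuously true  holds
#5 max(-3, -8) = -3  holds
#6 x5 - x8 = -1 - 13 = -14  holds
#7 values 13, -10, -3, -8 are pairwise distinct  holds
#8 4x8 + 5x5 = 4(13) + 5(-1) = 47  holds
#9 values -10 <= -1 <= 13  holds
#10 x7 * x8 = -8 * 13 = -104  holds

No violations.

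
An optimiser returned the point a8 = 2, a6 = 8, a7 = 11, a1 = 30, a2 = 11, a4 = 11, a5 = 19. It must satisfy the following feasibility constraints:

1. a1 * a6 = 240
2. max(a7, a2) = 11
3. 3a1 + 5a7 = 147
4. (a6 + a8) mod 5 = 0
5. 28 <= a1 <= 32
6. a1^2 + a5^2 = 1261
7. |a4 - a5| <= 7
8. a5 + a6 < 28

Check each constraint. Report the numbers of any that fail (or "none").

No — constraints 3, 7 are not satisfied.

1. a1 * a6 = 30 * 8 = 240 — OK.
2. max(11, 11) = 11 — OK.
3. 3a1 + 5a7 = 3(30) + 5(11) = 145, not 147 — violated.
4. a6 + a8 = 10; 10 mod 5 = 0 — OK.
5. a1 = 30 lies in [28, 32] — OK.
6. a1^2 + a5^2 = 30^2 + 19^2 = 900 + 361 = 1261 — OK.
7. |11 - 19| = 8; 8 > 7, exceeds bound 7 — violated.
8. a5 + a6 = 19 + 8 = 27; 27 < 28 — OK.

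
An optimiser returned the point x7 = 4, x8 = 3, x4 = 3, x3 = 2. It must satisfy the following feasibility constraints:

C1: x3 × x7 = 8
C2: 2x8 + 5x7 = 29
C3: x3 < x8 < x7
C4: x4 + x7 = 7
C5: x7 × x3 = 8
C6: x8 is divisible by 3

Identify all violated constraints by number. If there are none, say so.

Constraint 2 is violated.

C1: x3 × x7 = 2 × 4 = 8 — holds.
C2: 2x8 + 5x7 = 2(3) + 5(4) = 26, not 29 — fails.
C3: values 2 < 3 < 4 — holds.
C4: x4 + x7 = 3 + 4 = 7 — holds.
C5: x7 × x3 = 4 × 2 = 8 — holds.
C6: 3 / 3 = 1, so 3 divides 3 — holds.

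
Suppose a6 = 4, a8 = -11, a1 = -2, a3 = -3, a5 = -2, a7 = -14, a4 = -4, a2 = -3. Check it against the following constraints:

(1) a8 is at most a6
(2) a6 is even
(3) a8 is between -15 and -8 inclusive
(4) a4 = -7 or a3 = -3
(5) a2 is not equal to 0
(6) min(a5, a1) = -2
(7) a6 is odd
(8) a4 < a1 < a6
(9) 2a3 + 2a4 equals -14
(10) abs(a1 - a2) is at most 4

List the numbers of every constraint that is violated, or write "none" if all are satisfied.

(1) a8 = -11, a6 = 4; -11 ≤ 4  ✔
(2) a6 = 4 is even  ✔
(3) a8 = -11 lies in [-15, -8]  ✔
(4) a4 = -4 ≠ -7, but a3 = -3 = -3 (second disjunct)  ✔
(5) a2 = -3, and -3 ≠ 0  ✔
(6) min(-2, -2) = -2  ✔
(7) a6 = 4 is even  ✘
(8) values -4 < -2 < 4  ✔
(9) 2a3 + 2a4 = 2(-3) + 2(-4) = -14  ✔
(10) abs(-2 - (-3)) = 1; 1 ≤ 4  ✔

Constraint 7 does not hold.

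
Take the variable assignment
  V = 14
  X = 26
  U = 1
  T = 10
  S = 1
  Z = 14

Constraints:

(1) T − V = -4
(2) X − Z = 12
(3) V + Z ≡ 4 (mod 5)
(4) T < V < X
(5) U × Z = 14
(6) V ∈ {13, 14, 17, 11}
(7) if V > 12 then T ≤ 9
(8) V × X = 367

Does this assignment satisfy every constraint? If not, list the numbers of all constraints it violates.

Constraints 3, 7, 8 do not hold.

(1) T − V = 10 − 14 = -4 — holds.
(2) X − Z = 26 − 14 = 12 — holds.
(3) V + Z = 28; 28 mod 5 = 3, not 4 — does not hold.
(4) values 10 < 14 < 26 — holds.
(5) U × Z = 1 × 14 = 14 — holds.
(6) V = 14 is in {13, 14, 17, 11} — holds.
(7) V = 14 > 12, so we need T ≤ 9; but T = 10 > 9 — does not hold.
(8) V × X = 14 × 26 = 364, not 367 — does not hold.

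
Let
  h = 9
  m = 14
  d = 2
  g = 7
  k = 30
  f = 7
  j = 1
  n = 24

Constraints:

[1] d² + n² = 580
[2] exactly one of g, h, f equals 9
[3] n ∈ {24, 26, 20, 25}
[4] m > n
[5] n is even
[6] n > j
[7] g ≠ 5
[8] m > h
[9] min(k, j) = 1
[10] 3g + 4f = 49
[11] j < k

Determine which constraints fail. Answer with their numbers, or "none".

[1] d² + n² = 2² + 24² = 4 + 576 = 580 — holds.
[2] g=7, h=9, f=7; 1 of them equals 9 — holds.
[3] n = 24 is in {24, 26, 20, 25} — holds.
[4] m = 14, n = 24; 14 ≤ 24 (want >) — fails.
[5] n = 24 is even — holds.
[6] n = 24, j = 1; 24 > 1 — holds.
[7] g = 7, and 7 ≠ 5 — holds.
[8] m = 14, h = 9; 14 > 9 — holds.
[9] min(30, 1) = 1 — holds.
[10] 3g + 4f = 3(7) + 4(7) = 49 — holds.
[11] j = 1, k = 30; 1 < 30 — holds.

Constraint 4 does not hold.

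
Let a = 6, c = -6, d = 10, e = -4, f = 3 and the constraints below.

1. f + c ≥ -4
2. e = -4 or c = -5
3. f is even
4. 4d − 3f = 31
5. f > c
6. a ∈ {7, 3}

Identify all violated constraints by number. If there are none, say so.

1. f + c = 3 + (-6) = -3; -3 ≥ -4 — OK.
2. e = -4 = -4 (first disjunct) — OK.
3. f = 3 is odd — violated.
4. 4d − 3f = 4(10) − 3(3) = 31 — OK.
5. f = 3, c = -6; 3 > -6 — OK.
6. a = 6 is not in {7, 3} — violated.

Constraints 3 and 6 are violated.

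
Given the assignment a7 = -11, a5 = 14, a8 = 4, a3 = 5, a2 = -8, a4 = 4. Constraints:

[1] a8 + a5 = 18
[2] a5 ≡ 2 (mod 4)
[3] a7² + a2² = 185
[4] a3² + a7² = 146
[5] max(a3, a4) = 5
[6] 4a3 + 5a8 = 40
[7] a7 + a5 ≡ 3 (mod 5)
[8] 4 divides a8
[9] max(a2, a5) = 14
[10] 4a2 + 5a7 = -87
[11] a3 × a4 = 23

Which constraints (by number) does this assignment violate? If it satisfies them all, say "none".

[1] a8 + a5 = 4 + 14 = 18  ✔
[2] 14 mod 4 = 2  ✔
[3] a7² + a2² = (-11)² + (-8)² = 121 + 64 = 185  ✔
[4] a3² + a7² = 5² + (-11)² = 25 + 121 = 146  ✔
[5] max(5, 4) = 5  ✔
[6] 4a3 + 5a8 = 4(5) + 5(4) = 40  ✔
[7] a7 + a5 = 3; 3 mod 5 = 3  ✔
[8] 4 / 4 = 1, so 4 divides 4  ✔
[9] max(-8, 14) = 14  ✔
[10] 4a2 + 5a7 = 4(-8) + 5(-11) = -87  ✔
[11] a3 × a4 = 5 × 4 = 20, not 23  ✘

Constraint 11 does not hold.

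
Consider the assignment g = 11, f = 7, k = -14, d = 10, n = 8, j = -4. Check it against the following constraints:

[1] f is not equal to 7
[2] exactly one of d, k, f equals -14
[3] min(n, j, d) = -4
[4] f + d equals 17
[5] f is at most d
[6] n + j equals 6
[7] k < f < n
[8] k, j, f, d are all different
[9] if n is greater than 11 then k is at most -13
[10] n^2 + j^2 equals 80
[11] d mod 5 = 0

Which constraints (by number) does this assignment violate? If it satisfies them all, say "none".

Constraints 1 and 6 are violated.

[1] f = 7, but 7 is required to differ  ✗
[2] d=10, k=-14, f=7; 1 of them equals -14  ✓
[3] min(8, -4, 10) = -4  ✓
[4] f + d = 7 + 10 = 17  ✓
[5] f = 7, d = 10; 7 ≤ 10  ✓
[6] n + j = 8 + (-4) = 4, not 6  ✗
[7] values -14 < 7 < 8  ✓
[8] values -14, -4, 7, 10 are pairwise distinct  ✓
[9] n = 8, not > 11; antecedent false, conditional vacuously true  ✓
[10] n^2 + j^2 = 8^2 + (-4)^2 = 64 + 16 = 80  ✓
[11] 10 mod 5 = 0  ✓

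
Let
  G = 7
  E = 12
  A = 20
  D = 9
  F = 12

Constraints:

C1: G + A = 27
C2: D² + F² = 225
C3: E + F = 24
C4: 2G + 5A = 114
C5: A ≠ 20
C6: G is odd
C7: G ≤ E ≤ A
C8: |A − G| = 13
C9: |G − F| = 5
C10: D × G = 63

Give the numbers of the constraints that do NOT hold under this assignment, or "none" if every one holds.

Constraint 5 does not hold.

C1: G + A = 7 + 20 = 27 — holds.
C2: D² + F² = 9² + 12² = 81 + 144 = 225 — holds.
C3: E + F = 12 + 12 = 24 — holds.
C4: 2G + 5A = 2(7) + 5(20) = 114 — holds.
C5: A = 20, but 20 is required to differ — does not hold.
C6: G = 7 is odd — holds.
C7: values 7 ≤ 12 ≤ 20 — holds.
C8: |20 − 7| = 13 — holds.
C9: |7 − 12| = 5 — holds.
C10: D × G = 9 × 7 = 63 — holds.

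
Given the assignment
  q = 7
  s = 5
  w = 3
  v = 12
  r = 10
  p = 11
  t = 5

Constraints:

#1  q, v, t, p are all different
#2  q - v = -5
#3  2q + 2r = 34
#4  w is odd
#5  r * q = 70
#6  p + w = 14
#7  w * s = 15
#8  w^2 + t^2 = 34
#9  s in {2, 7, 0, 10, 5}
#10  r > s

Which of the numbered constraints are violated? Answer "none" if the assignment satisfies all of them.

Yes — all constraints hold.

#1 values 7, 12, 5, 11 are pairwise distinct — OK.
#2 q - v = 7 - 12 = -5 — OK.
#3 2q + 2r = 2(7) + 2(10) = 34 — OK.
#4 w = 3 is odd — OK.
#5 r * q = 10 * 7 = 70 — OK.
#6 p + w = 11 + 3 = 14 — OK.
#7 w * s = 3 * 5 = 15 — OK.
#8 w^2 + t^2 = 3^2 + 5^2 = 9 + 25 = 34 — OK.
#9 s = 5 is in {2, 7, 0, 10, 5} — OK.
#10 r = 10, s = 5; 10 > 5 — OK.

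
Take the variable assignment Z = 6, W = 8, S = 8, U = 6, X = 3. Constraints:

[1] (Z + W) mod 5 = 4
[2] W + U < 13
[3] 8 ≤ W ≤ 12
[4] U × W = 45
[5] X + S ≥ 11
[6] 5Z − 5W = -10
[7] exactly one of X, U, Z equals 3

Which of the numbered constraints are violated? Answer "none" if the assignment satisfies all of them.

[1] Z + W = 14; 14 mod 5 = 4 — OK.
[2] W + U = 8 + 6 = 14; 14 ≥ 13, bound 13 not met — violated.
[3] W = 8 lies in [8, 12] — OK.
[4] U × W = 6 × 8 = 48, not 45 — violated.
[5] X + S = 3 + 8 = 11; 11 ≥ 11 — OK.
[6] 5Z − 5W = 5(6) − 5(8) = -10 — OK.
[7] X=3, U=6, Z=6; 1 of them equals 3 — OK.

Constraints 2 and 4 are violated.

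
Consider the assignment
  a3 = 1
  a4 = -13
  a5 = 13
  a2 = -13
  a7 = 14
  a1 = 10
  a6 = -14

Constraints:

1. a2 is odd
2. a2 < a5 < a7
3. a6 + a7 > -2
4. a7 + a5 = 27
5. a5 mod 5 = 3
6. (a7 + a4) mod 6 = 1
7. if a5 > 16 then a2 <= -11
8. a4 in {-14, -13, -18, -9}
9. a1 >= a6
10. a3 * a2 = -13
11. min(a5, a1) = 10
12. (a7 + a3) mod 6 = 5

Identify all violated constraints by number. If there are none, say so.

1. a2 = -13 is odd — satisfied.
2. values -13 < 13 < 14 — satisfied.
3. a6 + a7 = -14 + 14 = 0; 0 > -2 — satisfied.
4. a7 + a5 = 14 + 13 = 27 — satisfied.
5. 13 mod 5 = 3 — satisfied.
6. a7 + a4 = 1; 1 mod 6 = 1 — satisfied.
7. a5 = 13, not > 16; antecedent false, conditional vacuously true — satisfied.
8. a4 = -13 is in {-14, -13, -18, -9} — satisfied.
9. a1 = 10, a6 = -14; 10 ≥ -14 — satisfied.
10. a3 * a2 = 1 * (-13) = -13 — satisfied.
11. min(13, 10) = 10 — satisfied.
12. a7 + a3 = 15; 15 mod 6 = 3, not 5 — violated.

The assignment fails constraint 12.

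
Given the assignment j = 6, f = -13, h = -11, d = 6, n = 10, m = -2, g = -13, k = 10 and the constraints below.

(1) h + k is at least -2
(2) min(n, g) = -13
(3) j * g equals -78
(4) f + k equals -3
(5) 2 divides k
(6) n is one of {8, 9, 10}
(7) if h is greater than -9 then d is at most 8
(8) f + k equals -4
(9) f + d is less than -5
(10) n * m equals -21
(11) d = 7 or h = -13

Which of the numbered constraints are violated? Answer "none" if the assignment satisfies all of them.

Violated: 8, 10, 11.

(1) h + k = -11 + 10 = -1; -1 ≥ -2  holds
(2) min(10, -13) = -13  holds
(3) j * g = 6 * (-13) = -78  holds
(4) f + k = -13 + 10 = -3  holds
(5) 10 / 2 = 5, so 2 divides 10  holds
(6) n = 10 is in {8, 9, 10}  holds
(7) h = -11, not > -9; antecedent false, conditional vacuously true  holds
(8) f + k = -13 + 10 = -3, not -4  fails
(9) f + d = -13 + 6 = -7; -7 < -5  holds
(10) n * m = 10 * (-2) = -20, not -21  fails
(11) d = 6 ≠ 7 and h = -11 ≠ -13; both disjuncts false  fails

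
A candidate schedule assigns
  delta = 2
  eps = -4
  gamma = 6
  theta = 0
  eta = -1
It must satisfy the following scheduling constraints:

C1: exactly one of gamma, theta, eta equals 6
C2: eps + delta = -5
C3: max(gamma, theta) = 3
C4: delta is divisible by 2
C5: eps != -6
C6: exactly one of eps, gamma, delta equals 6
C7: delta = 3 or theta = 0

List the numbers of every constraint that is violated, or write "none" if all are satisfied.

No — constraints 2, 3 are not satisfied.

C1: gamma=6, theta=0, eta=-1; 1 of them equals 6 — satisfied.
C2: eps + delta = -4 + 2 = -2, not -5 — violated.
C3: max(6, 0) = 6, not 3 — violated.
C4: 2 / 2 = 1, so 2 divides 2 — satisfied.
C5: eps = -4, and -4 ≠ -6 — satisfied.
C6: eps=-4, gamma=6, delta=2; 1 of them equals 6 — satisfied.
C7: delta = 2 ≠ 3, but theta = 0 = 0 (second disjunct) — satisfied.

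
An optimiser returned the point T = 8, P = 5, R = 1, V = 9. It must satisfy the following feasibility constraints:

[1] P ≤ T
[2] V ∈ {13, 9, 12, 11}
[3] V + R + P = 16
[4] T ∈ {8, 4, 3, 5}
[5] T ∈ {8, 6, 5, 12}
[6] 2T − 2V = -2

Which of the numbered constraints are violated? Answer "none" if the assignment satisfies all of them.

[1] P = 5, T = 8; 5 ≤ 8 — holds.
[2] V = 9 is in {13, 9, 12, 11} — holds.
[3] V + R + P = 9 + 1 + 5 = 15, not 16 — fails.
[4] T = 8 is in {8, 4, 3, 5} — holds.
[5] T = 8 is in {8, 6, 5, 12} — holds.
[6] 2T − 2V = 2(8) − 2(9) = -2 — holds.

Constraint 3 is violated.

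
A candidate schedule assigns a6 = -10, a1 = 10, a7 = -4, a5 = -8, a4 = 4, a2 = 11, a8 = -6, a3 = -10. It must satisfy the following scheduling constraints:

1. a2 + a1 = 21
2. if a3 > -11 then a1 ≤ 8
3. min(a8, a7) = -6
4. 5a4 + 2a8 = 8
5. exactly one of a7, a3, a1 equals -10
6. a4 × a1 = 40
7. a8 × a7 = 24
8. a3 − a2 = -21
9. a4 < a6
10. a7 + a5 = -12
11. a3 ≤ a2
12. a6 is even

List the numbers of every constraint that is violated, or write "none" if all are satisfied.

Violated: 2, 9.

1. a2 + a1 = 11 + 10 = 21 — holds.
2. a3 = -10 > -11, so we need a1 ≤ 8; but a1 = 10 > 8 — does not hold.
3. min(-6, -4) = -6 — holds.
4. 5a4 + 2a8 = 5(4) + 2(-6) = 8 — holds.
5. a7=-4, a3=-10, a1=10; 1 of them equals -10 — holds.
6. a4 × a1 = 4 × 10 = 40 — holds.
7. a8 × a7 = -6 × (-4) = 24 — holds.
8. a3 − a2 = -10 − 11 = -21 — holds.
9. a4 = 4, a6 = -10; 4 ≥ -10 (want <) — does not hold.
10. a7 + a5 = -4 + (-8) = -12 — holds.
11. a3 = -10, a2 = 11; -10 ≤ 11 — holds.
12. a6 = -10 is even — holds.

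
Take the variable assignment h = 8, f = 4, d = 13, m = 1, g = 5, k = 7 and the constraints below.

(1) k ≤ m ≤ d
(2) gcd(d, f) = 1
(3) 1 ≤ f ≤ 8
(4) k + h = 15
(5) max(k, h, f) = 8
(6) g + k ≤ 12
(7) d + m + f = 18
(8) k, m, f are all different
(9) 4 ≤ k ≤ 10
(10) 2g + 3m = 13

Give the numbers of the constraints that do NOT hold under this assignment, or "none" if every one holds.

(1) values 7, 1, 13; k = 7 is not ≤ m = 1 — fails.
(2) gcd(13, 4) = 1 — holds.
(3) f = 4 lies in [1, 8] — holds.
(4) k + h = 7 + 8 = 15 — holds.
(5) max(7, 8, 4) = 8 — holds.
(6) g + k = 5 + 7 = 12; 12 ≤ 12 — holds.
(7) d + m + f = 13 + 1 + 4 = 18 — holds.
(8) values 7, 1, 4 are pairwise distinct — holds.
(9) k = 7 lies in [4, 10] — holds.
(10) 2g + 3m = 2(5) + 3(1) = 13 — holds.

Violated: 1.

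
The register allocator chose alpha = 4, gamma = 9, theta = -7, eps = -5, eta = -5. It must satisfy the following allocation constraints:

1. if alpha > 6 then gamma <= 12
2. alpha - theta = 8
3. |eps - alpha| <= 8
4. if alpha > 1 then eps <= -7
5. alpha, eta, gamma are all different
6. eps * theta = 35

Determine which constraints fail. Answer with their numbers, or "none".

1. alpha = 4, not > 6; antecedent false, conditional vacuously true — OK.
2. alpha - theta = 4 - (-7) = 11, not 8 — violated.
3. |-5 - 4| = 9; 9 > 8, exceeds bound 8 — violated.
4. alpha = 4 > 1, so we need eps ≤ -7; but eps = -5 > -7 — violated.
5. values 4, -5, 9 are pairwise distinct — OK.
6. eps * theta = -5 * (-7) = 35 — OK.

Constraints 2, 3, and 4 do not hold.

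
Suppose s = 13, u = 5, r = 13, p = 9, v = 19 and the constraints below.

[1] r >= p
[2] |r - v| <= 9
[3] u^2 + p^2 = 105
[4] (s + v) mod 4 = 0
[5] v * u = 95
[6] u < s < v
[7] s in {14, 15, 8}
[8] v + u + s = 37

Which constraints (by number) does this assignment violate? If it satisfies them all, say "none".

[1] r = 13, p = 9; 13 ≥ 9 — satisfied.
[2] |13 - 19| = 6; 6 ≤ 9 — satisfied.
[3] u^2 + p^2 = 5^2 + 9^2 = 25 + 81 = 106, not 105 — violated.
[4] s + v = 32; 32 mod 4 = 0 — satisfied.
[5] v * u = 19 * 5 = 95 — satisfied.
[6] values 5 < 13 < 19 — satisfied.
[7] s = 13 is not in {14, 15, 8} — violated.
[8] v + u + s = 19 + 5 + 13 = 37 — satisfied.

Constraints 3, 7 do not hold.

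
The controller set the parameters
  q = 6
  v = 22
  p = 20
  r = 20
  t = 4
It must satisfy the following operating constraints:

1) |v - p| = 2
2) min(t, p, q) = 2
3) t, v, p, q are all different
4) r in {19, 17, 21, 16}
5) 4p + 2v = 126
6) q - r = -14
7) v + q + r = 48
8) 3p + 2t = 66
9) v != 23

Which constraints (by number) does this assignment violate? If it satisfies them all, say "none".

The assignment fails constraints 2, 4, 5, and 8.

1) |22 - 20| = 2 — holds.
2) min(4, 20, 6) = 4, not 2 — fails.
3) values 4, 22, 20, 6 are pairwise distinct — holds.
4) r = 20 is not in {19, 17, 21, 16} — fails.
5) 4p + 2v = 4(20) + 2(22) = 124, not 126 — fails.
6) q - r = 6 - 20 = -14 — holds.
7) v + q + r = 22 + 6 + 20 = 48 — holds.
8) 3p + 2t = 3(20) + 2(4) = 68, not 66 — fails.
9) v = 22, and 22 ≠ 23 — holds.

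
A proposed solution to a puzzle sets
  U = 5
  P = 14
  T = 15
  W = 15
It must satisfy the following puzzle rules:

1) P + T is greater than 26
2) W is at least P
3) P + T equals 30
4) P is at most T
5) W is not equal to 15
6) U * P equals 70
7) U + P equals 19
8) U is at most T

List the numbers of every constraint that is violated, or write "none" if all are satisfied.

Constraints 3 and 5 are violated.

1) P + T = 14 + 15 = 29; 29 > 26 — OK.
2) W = 15, P = 14; 15 ≥ 14 — OK.
3) P + T = 14 + 15 = 29, not 30 — violated.
4) P = 14, T = 15; 14 ≤ 15 — OK.
5) W = 15, but 15 is required to differ — violated.
6) U * P = 5 * 14 = 70 — OK.
7) U + P = 5 + 14 = 19 — OK.
8) U = 5, T = 15; 5 ≤ 15 — OK.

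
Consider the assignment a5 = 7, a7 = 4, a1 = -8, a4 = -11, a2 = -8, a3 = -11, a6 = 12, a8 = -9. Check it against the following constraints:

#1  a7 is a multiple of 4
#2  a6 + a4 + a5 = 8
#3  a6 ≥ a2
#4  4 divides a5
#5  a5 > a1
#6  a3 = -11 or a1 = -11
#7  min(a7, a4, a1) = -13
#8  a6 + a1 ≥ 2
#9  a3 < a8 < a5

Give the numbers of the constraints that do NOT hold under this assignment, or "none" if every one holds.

No — constraints 4 and 7 are not satisfied.

#1 4 / 4 = 1, so 4 divides 4 — holds.
#2 a6 + a4 + a5 = 12 + (-11) + 7 = 8 — holds.
#3 a6 = 12, a2 = -8; 12 ≥ -8 — holds.
#4 7 = 4×1 + 3, so 4 does not divide 7 — fails.
#5 a5 = 7, a1 = -8; 7 > -8 — holds.
#6 a3 = -11 = -11 (first disjunct) — holds.
#7 min(4, -11, -8) = -11, not -13 — fails.
#8 a6 + a1 = 12 + (-8) = 4; 4 ≥ 2 — holds.
#9 values -11 < -9 < 7 — holds.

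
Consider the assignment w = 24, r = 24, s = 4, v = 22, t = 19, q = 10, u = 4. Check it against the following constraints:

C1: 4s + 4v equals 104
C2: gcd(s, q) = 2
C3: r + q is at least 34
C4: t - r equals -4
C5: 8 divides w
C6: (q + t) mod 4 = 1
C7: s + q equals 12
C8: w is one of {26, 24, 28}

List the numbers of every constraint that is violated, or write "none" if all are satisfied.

C1: 4s + 4v = 4(4) + 4(22) = 104  ✔
C2: gcd(4, 10) = 2  ✔
C3: r + q = 24 + 10 = 34; 34 ≥ 34  ✔
C4: t - r = 19 - 24 = -5, not -4  ✘
C5: 24 / 8 = 3, so 8 divides 24  ✔
C6: q + t = 29; 29 mod 4 = 1  ✔
C7: s + q = 4 + 10 = 14, not 12  ✘
C8: w = 24 is in {26, 24, 28}  ✔

Constraints 4, 7 are violated.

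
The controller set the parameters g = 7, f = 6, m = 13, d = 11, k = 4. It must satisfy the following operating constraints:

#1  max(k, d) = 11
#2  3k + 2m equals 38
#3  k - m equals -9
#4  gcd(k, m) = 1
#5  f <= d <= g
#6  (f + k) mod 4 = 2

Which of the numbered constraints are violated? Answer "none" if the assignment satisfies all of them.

Violated: 5.

#1 max(4, 11) = 11 — satisfied.
#2 3k + 2m = 3(4) + 2(13) = 38 — satisfied.
#3 k - m = 4 - 13 = -9 — satisfied.
#4 gcd(4, 13) = 1 — satisfied.
#5 values 6, 11, 7; d = 11 is not <= g = 7 — violated.
#6 f + k = 10; 10 mod 4 = 2 — satisfied.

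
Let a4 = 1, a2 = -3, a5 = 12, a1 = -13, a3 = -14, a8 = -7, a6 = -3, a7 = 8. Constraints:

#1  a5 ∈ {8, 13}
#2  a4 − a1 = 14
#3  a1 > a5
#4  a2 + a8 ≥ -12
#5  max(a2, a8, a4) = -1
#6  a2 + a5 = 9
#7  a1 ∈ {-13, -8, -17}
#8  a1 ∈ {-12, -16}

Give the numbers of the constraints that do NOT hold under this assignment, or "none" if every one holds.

#1 a5 = 12 is not in {8, 13} — violated.
#2 a4 − a1 = 1 − (-13) = 14 — OK.
#3 a1 = -13, a5 = 12; -13 ≤ 12 (want >) — violated.
#4 a2 + a8 = -3 + (-7) = -10; -10 ≥ -12 — OK.
#5 max(-3, -7, 1) = 1, not -1 — violated.
#6 a2 + a5 = -3 + 12 = 9 — OK.
#7 a1 = -13 is in {-13, -8, -17} — OK.
#8 a1 = -13 is not in {-12, -16} — violated.

Constraints 1, 3, 5, and 8 do not hold.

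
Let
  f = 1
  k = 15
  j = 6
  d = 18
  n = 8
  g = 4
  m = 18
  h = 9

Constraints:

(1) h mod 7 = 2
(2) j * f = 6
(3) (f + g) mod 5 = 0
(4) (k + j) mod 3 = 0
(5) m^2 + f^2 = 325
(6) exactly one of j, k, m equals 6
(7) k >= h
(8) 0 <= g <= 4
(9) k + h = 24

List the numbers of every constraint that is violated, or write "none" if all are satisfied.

(1) 9 mod 7 = 2  yes
(2) j * f = 6 * 1 = 6  yes
(3) f + g = 5; 5 mod 5 = 0  yes
(4) k + j = 21; 21 mod 3 = 0  yes
(5) m^2 + f^2 = 18^2 + 1^2 = 324 + 1 = 325  yes
(6) j=6, k=15, m=18; 1 of them equals 6  yes
(7) k = 15, h = 9; 15 ≥ 9  yes
(8) g = 4 lies in [0, 4]  yes
(9) k + h = 15 + 9 = 24  yes

Yes — all constraints hold.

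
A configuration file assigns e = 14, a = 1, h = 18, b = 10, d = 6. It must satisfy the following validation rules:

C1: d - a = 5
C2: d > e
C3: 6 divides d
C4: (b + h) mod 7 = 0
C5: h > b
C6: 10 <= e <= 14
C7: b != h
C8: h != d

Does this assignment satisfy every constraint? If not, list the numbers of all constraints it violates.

Violated: 2.

C1: d - a = 6 - 1 = 5 — OK.
C2: d = 6, e = 14; 6 ≤ 14 (want >) — violated.
C3: 6 / 6 = 1, so 6 divides 6 — OK.
C4: b + h = 28; 28 mod 7 = 0 — OK.
C5: h = 18, b = 10; 18 > 10 — OK.
C6: e = 14 lies in [10, 14] — OK.
C7: b = 10, h = 18; distinct — OK.
C8: h = 18, d = 6; distinct — OK.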